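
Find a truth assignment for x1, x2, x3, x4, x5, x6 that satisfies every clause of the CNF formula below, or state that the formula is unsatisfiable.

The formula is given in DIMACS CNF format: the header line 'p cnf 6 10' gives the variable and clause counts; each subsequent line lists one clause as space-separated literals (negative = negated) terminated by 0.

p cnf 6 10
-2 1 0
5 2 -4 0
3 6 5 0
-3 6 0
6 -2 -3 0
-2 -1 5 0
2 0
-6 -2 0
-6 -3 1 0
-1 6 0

UNSATISFIABLE

From the singleton clause (x2), x2 = True.
From the singleton clause (x1), x1 = True.
From the singleton clause (x5), x5 = True.
From the singleton clause (¬x6), x6 = False.
Now (x6) is unsatisfied and unit — conflict.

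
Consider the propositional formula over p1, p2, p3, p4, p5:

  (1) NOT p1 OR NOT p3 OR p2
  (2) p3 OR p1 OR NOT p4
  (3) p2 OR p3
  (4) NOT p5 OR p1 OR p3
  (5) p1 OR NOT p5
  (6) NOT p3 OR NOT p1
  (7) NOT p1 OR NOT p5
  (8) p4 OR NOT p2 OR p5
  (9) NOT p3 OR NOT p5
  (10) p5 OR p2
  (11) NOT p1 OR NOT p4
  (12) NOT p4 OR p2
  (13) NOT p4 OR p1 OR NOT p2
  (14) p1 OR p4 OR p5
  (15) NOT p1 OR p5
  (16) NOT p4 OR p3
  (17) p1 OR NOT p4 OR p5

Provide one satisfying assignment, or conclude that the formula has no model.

UNSATISFIABLE

Branch on p2: set p2 = true.
Branch on p1: set p1 = true.
Unit clause (NOT p3) forces p3 = false.
Unit clause (NOT p5) forces p5 = false.
That conflicts with the unit clause (p5).
That branch fails; take p1 = false instead.
Unit clause (NOT p5) forces p5 = false.
Unit clause (p4) forces p4 = true.
That conflicts with the unit clause (NOT p4).
Either choice for p1 ends in contradiction.
That branch fails; take p2 = false instead.
Unit clause (p3) forces p3 = true.
Unit clause (NOT p1) forces p1 = false.
Unit clause (NOT p5) forces p5 = false.
That conflicts with the unit clause (p5).
Either choice for p2 ends in contradiction.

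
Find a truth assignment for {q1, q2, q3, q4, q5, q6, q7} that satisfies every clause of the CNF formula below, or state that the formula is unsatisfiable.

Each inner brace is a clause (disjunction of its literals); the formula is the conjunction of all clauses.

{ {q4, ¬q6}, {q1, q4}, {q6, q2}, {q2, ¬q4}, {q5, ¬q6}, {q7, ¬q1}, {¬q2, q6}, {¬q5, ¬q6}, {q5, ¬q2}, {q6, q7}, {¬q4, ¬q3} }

UNSATISFIABLE

Suppose q4 = True.
Unit clause (q2) forces q2 = True.
Unit clause (q6) forces q6 = True.
Unit clause (q5) forces q5 = True.
Now (¬q5) is unsatisfied and unit — conflict.
Backtrack on q4: now try q4 = False.
Unit clause (¬q6) forces q6 = False.
Unit clause (q1) forces q1 = True.
Unit clause (q2) forces q2 = True.
Now (¬q2) is unsatisfied and unit — conflict.
Neither q4 = True nor q4 = False works.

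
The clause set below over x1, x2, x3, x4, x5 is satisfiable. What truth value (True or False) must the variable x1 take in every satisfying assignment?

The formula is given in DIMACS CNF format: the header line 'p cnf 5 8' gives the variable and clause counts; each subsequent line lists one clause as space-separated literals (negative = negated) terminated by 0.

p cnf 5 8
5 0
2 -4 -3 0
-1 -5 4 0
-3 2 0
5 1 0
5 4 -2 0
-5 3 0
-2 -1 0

Suppose x1 = True.
Unit clause (x5) forces x5 = True.
Unit clause (x4) forces x4 = True.
Unit clause (x3) forces x3 = True.
Unit clause (x2) forces x2 = True.
Now (¬x2) is unsatisfied and unit — conflict.
So every satisfying assignment has x1 = False.

False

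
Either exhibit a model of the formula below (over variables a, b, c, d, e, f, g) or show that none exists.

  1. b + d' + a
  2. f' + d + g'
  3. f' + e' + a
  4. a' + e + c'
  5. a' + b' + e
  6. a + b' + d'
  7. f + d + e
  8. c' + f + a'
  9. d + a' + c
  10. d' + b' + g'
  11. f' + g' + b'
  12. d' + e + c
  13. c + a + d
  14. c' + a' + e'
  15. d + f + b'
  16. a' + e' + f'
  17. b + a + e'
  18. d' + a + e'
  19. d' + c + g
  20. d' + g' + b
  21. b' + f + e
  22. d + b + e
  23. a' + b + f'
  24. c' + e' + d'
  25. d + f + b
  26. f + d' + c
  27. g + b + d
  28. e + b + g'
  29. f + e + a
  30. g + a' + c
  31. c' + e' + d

a: 0, b: 1, c: 1, d: 0, e: 0, f: 1, g: 0

Suppose b = 1.
Suppose a = 0.
The clause (d') is unit, so d = 0.
The clause (c) is unit, so c = 1.
The clause (f) is unit, so f = 1.
The clause (g') is unit, so g = 0.
The clause (e') is unit, so e = 0.
This assignment satisfies each clause.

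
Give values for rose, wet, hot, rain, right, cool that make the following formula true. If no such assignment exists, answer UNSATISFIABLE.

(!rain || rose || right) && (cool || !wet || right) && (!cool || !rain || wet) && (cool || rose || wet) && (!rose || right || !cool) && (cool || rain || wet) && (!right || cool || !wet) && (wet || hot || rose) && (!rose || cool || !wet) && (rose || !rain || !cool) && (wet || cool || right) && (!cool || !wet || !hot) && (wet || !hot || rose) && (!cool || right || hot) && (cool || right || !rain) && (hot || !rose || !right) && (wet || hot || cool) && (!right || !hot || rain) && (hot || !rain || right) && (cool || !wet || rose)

Branch on rain: set rain = false.
Branch on cool: set cool = true.
Branch on rose: set rose = false.
Branch on wet: set wet = true.
The clause (!hot) is unit, so hot = false.
The clause (right) is unit, so right = true.
All clauses are satisfied.

rose=false, wet=true, hot=false, rain=false, right=true, cool=true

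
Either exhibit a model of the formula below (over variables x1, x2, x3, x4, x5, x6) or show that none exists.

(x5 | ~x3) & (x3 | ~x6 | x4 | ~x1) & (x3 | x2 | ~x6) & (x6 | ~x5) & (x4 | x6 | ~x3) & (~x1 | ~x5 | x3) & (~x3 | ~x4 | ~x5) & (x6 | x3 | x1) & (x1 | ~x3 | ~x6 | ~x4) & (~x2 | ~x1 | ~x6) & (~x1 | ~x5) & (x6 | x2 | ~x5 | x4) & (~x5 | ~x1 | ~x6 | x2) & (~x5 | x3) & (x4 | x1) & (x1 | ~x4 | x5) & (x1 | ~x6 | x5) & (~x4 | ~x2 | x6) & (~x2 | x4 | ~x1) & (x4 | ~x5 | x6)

x1 ↦ 1, x2 ↦ 0, x3 ↦ 0, x4 ↦ 0, x5 ↦ 0, x6 ↦ 0

Branch on x5: set x5 = 0.
(~x3) alone gives x3 = 0.
Branch on x2: set x2 = 0.
(~x6) alone gives x6 = 0.
(x1) alone gives x1 = 1.
No clause remains; x4 is free.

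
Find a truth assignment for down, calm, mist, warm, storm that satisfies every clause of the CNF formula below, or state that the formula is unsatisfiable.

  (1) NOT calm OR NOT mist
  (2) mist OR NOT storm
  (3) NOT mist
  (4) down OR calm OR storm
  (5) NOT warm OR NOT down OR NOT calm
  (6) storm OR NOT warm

down ↦ true,  calm ↦ true,  mist ↦ false,  warm ↦ false,  storm ↦ false

From the singleton clause (NOT mist), mist = false.
From the singleton clause (NOT storm), storm = false.
From the singleton clause (NOT warm), warm = false.
Case down = true:
Every clause is now satisfied; calm is unconstrained.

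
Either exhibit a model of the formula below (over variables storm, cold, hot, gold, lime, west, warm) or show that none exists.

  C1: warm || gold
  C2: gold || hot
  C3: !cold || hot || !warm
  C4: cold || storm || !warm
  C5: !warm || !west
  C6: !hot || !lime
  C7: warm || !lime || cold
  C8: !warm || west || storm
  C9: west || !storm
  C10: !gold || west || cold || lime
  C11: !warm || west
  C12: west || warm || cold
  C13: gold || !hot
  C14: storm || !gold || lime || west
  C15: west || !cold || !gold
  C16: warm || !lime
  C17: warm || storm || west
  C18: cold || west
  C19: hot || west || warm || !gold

Try warm = false.
The clause (gold) is unit, so gold = true.
The clause (!lime) is unit, so lime = false.
Try west = true.
Every clause is now satisfied; storm, cold, hot are unconstrained.

storm ↦ true; cold ↦ false; hot ↦ true; gold ↦ true; lime ↦ false; west ↦ true; warm ↦ false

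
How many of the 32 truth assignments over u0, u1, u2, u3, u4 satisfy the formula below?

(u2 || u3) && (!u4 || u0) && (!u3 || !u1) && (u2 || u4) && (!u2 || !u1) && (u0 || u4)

There are 2^5 = 32 truth assignments over (u0, u1, u2, u3, u4).
Split on u4. With u4 = true, the clauses containing u4 are satisfied and !u4 drops from the rest; 3 of the 2^4 = 16 assignments to the other variables satisfy what remains.
With u4 = false, by the same count on the reduced clause set, 2 assignments work.
(One model: u0=T, u1=F, u2=F, u3=T, u4=T.)
Total: 3 + 2 = 5.

5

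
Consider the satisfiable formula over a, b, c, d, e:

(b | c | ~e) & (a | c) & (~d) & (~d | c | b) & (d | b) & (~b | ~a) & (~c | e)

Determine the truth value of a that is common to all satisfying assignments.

Suppose a = 1.
The clause (~d) is unit, so d = 0.
The clause (b) is unit, so b = 1.
That conflicts with the unit clause (~b).
So every satisfying assignment has a = False.

False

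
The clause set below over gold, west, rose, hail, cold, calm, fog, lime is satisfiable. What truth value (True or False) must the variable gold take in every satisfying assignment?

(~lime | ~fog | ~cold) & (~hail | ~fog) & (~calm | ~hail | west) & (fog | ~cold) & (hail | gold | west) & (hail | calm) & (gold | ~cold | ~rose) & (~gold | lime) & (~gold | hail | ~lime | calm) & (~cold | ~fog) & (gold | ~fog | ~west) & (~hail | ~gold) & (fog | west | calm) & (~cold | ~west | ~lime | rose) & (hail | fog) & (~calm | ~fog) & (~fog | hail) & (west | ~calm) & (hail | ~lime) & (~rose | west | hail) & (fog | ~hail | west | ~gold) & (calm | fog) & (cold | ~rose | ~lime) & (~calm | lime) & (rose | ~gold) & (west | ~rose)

False

Suppose gold = 1.
From the singleton clause (lime), lime = 1.
From the singleton clause (~hail), hail = 0.
That conflicts with the unit clause (hail).
So every satisfying assignment has gold = False.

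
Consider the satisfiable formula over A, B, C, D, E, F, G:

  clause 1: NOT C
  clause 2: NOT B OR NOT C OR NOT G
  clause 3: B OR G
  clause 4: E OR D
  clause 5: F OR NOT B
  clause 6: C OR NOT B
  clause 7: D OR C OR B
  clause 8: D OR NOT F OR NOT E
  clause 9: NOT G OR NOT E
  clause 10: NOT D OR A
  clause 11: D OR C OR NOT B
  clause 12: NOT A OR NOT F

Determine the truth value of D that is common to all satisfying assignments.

Suppose D = false.
From the singleton clause (NOT C), C = false.
From the singleton clause (E), E = true.
From the singleton clause (NOT B), B = false.
That conflicts with the unit clause (B).
So every satisfying assignment has D = True.

True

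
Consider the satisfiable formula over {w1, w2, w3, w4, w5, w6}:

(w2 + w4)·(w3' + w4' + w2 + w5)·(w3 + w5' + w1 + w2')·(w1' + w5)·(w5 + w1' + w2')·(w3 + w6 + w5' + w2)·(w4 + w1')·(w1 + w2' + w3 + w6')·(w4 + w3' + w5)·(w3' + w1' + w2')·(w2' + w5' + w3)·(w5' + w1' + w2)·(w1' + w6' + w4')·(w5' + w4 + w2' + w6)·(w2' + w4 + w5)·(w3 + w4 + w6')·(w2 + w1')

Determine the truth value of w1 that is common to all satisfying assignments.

False

Suppose w1 = 1.
From the singleton clause (w5), w5 = 1.
From the singleton clause (w4), w4 = 1.
From the singleton clause (w2), w2 = 1.
From the singleton clause (w3'), w3 = 0.
That conflicts with the unit clause (w3).
So every satisfying assignment has w1 = False.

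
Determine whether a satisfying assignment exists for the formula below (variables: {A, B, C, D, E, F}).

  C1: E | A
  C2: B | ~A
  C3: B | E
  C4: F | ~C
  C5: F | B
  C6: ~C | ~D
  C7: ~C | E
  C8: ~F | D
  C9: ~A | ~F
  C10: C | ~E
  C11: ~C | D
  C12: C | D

Suppose E = 0.
Unit clause (A) forces A = 1.
Unit clause (B) forces B = 1.
Unit clause (~C) forces C = 0.
Unit clause (~F) forces F = 0.
Unit clause (D) forces D = 1.
Every clause now holds.
A satisfying assignment: A ↦ 1; B ↦ 1; C ↦ 0; D ↦ 1; E ↦ 0; F ↦ 0.

Yes, satisfiable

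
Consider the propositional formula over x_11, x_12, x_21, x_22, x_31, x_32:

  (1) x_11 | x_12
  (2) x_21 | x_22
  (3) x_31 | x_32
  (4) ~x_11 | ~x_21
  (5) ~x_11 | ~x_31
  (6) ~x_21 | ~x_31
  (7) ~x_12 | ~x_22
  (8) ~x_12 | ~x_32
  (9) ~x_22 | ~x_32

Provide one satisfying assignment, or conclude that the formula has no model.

UNSATISFIABLE

Branch on x_11: set x_11 = 1.
(~x_21) alone gives x_21 = 0.
(x_22) alone gives x_22 = 1.
(~x_31) alone gives x_31 = 0.
(x_32) alone gives x_32 = 1.
Now (~x_32) is unsatisfied and unit — conflict.
Undo x_11 and try x_11 = 0.
(x_12) alone gives x_12 = 1.
(~x_22) alone gives x_22 = 0.
(x_21) alone gives x_21 = 1.
(~x_31) alone gives x_31 = 0.
(x_32) alone gives x_32 = 1.
Now (~x_32) is unsatisfied and unit — conflict.
Neither x_11 = 1 nor x_11 = 0 works.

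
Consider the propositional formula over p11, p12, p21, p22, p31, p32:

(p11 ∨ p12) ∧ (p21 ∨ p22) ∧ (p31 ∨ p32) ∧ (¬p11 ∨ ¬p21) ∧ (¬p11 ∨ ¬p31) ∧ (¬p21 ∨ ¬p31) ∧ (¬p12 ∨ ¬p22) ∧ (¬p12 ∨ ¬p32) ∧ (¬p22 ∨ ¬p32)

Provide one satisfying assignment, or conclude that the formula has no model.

Case p11 = True:
Unit clause (¬p21) forces p21 = False.
Unit clause (p22) forces p22 = True.
Unit clause (¬p31) forces p31 = False.
Unit clause (p32) forces p32 = True.
But (¬p32) is also a unit clause — contradiction.
So p11 must be the other value — set p11 = False.
Unit clause (p12) forces p12 = True.
Unit clause (¬p22) forces p22 = False.
Unit clause (p21) forces p21 = True.
Unit clause (¬p31) forces p31 = False.
Unit clause (p32) forces p32 = True.
But (¬p32) is also a unit clause — contradiction.
Either choice for p11 ends in contradiction.

UNSATISFIABLE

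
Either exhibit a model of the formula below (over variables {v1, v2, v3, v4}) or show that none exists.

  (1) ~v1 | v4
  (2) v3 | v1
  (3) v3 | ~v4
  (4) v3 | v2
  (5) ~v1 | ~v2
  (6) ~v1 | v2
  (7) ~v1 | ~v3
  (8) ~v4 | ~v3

Try v1 = 0.
From the singleton clause (v3), v3 = 1.
From the singleton clause (~v4), v4 = 0.
All clauses hold; v2 can take either value.

v1: 0,  v2: 1,  v3: 1,  v4: 0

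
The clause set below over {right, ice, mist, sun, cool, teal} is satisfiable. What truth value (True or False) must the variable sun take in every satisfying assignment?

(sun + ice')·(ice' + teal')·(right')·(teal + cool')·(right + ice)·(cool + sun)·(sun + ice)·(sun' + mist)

True

Suppose sun = 0.
The clause (ice') is unit, so ice = 0.
That conflicts with the unit clause (ice).
So every satisfying assignment has sun = True.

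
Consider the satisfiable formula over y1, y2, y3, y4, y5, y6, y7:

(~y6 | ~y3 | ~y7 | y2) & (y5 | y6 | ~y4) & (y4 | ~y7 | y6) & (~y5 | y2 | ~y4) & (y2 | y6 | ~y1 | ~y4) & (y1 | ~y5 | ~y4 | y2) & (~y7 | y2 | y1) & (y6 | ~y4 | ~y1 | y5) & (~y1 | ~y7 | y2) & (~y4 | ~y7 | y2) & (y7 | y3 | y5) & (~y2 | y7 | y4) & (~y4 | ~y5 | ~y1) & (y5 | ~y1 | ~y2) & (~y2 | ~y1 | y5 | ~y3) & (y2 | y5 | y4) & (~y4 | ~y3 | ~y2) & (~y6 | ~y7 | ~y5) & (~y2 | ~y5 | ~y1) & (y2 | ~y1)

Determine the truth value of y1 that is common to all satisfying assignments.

Suppose y1 = 1.
The clause (y2) is unit, so y2 = 1.
The clause (y5) is unit, so y5 = 1.
But (~y5) is also a unit clause — contradiction.
So every satisfying assignment has y1 = False.

False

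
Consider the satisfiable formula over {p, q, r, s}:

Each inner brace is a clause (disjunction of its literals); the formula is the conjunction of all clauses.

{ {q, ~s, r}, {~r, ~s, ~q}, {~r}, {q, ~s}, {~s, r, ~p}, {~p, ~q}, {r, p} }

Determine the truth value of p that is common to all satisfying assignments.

Suppose p = 0.
From the singleton clause (~r), r = 0.
That conflicts with the unit clause (r).
So every satisfying assignment has p = True.

True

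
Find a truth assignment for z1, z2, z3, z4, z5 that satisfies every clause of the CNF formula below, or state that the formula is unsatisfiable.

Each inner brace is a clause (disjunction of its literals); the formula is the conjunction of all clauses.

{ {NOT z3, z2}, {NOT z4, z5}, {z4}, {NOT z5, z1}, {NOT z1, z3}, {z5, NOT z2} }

z1: true, z2: true, z3: true, z4: true, z5: true

From the singleton clause (z4), z4 = true.
From the singleton clause (z5), z5 = true.
From the singleton clause (z1), z1 = true.
From the singleton clause (z3), z3 = true.
From the singleton clause (z2), z2 = true.
Every clause now holds.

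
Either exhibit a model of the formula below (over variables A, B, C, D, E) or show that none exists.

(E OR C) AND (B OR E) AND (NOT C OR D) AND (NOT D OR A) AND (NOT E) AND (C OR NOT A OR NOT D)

A: true, B: true, C: true, D: true, E: false

(NOT E) alone gives E = false.
(C) alone gives C = true.
(B) alone gives B = true.
(D) alone gives D = true.
(A) alone gives A = true.
This assignment satisfies each clause.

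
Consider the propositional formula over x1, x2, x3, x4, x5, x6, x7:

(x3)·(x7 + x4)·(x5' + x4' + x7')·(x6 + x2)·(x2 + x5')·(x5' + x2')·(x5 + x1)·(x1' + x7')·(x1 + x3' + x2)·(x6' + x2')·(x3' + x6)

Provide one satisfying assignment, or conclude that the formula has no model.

x1: 1,  x2: 0,  x3: 1,  x4: 1,  x5: 0,  x6: 1,  x7: 0

From the singleton clause (x3), x3 = 1.
From the singleton clause (x6), x6 = 1.
From the singleton clause (x2'), x2 = 0.
From the singleton clause (x5'), x5 = 0.
From the singleton clause (x1), x1 = 1.
From the singleton clause (x7'), x7 = 0.
From the singleton clause (x4), x4 = 1.
Every clause now holds.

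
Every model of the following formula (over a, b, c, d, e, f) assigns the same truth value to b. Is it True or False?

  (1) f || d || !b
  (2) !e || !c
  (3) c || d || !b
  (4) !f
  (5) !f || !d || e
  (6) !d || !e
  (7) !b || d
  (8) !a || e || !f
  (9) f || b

True

Suppose b = false.
From the singleton clause (!f), f = false.
That conflicts with the unit clause (f).
So every satisfying assignment has b = True.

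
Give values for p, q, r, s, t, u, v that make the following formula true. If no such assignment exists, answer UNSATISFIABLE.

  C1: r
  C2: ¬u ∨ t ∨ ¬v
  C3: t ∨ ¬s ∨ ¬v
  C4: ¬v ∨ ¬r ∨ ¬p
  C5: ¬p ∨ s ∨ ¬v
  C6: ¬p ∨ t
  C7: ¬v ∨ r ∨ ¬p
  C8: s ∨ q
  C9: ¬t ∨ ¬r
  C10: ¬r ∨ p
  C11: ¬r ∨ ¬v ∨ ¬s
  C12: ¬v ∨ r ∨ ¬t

UNSATISFIABLE

From the singleton clause (r), r = True.
From the singleton clause (¬t), t = False.
From the singleton clause (¬p), p = False.
Now (p) is unsatisfied and unit — conflict.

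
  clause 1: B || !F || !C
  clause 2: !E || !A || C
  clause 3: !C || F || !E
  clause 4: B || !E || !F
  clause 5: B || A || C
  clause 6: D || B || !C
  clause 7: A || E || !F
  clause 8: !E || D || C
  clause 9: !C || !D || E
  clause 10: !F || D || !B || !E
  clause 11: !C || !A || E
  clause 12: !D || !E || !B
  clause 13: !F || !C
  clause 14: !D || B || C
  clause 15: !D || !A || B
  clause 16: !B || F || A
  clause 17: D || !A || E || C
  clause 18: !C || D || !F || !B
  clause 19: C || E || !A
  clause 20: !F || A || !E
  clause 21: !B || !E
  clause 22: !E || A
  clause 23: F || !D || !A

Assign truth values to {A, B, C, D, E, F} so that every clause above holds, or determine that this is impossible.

UNSATISFIABLE

Try F = false.
Try C = false.
Try E = false.
The clause (!A) is unit, so A = false.
The clause (B) is unit, so B = true.
That conflicts with the unit clause (!B).
So E must be the other value — set E = true.
The clause (!A) is unit, so A = false.
That conflicts with the unit clause (A).
Either choice for E ends in contradiction.
So C must be the other value — set C = true.
The clause (!E) is unit, so E = false.
The clause (!D) is unit, so D = false.
The clause (B) is unit, so B = true.
The clause (!A) is unit, so A = false.
That conflicts with the unit clause (A).
Either choice for C ends in contradiction.
So F must be the other value — set F = true.
The clause (!C) is unit, so C = false.
Try E = false.
The clause (A) is unit, so A = true.
That conflicts with the unit clause (!A).
So E must be the other value — set E = true.
The clause (!A) is unit, so A = false.
That conflicts with the unit clause (A).
Either choice for E ends in contradiction.
Either choice for F ends in contradiction.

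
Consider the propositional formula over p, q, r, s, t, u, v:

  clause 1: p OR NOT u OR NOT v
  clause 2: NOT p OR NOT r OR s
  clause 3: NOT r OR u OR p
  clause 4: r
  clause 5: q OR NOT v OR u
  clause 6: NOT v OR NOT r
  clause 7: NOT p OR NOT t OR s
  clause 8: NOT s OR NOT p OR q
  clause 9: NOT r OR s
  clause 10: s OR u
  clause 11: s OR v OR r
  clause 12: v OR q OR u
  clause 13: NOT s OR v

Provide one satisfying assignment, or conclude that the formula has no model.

UNSATISFIABLE

The clause (r) is unit, so r = true.
The clause (NOT v) is unit, so v = false.
The clause (s) is unit, so s = true.
But (NOT s) is also a unit clause — contradiction.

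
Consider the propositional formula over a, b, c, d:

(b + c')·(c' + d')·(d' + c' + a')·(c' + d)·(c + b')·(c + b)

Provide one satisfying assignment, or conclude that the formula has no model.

Case b = 1:
(c) alone gives c = 1.
(d') alone gives d = 0.
That conflicts with the unit clause (d).
Backtrack on b: now try b = 0.
(c') alone gives c = 0.
That conflicts with the unit clause (c).
Neither b = 1 nor b = 0 works.

UNSATISFIABLE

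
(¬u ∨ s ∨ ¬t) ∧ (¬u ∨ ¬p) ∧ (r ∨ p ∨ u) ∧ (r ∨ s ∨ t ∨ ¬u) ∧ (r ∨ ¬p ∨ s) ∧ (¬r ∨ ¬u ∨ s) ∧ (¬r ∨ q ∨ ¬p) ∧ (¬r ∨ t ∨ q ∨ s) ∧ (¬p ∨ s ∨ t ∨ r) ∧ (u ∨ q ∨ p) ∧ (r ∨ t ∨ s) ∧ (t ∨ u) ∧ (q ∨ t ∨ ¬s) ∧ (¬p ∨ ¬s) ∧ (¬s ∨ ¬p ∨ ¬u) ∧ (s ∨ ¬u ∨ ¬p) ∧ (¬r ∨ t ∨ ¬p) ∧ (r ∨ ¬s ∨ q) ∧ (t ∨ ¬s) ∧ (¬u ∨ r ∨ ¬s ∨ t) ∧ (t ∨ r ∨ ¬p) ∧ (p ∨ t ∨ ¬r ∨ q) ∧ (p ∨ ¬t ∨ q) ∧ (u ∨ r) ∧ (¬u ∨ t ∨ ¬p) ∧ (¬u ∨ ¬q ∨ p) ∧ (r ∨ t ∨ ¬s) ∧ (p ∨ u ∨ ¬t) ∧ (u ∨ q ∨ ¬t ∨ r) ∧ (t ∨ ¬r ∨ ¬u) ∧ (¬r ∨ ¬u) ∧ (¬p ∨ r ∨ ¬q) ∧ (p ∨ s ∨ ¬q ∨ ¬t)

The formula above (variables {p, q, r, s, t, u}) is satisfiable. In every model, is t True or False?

Suppose t = False.
From the singleton clause (u), u = True.
From the singleton clause (¬p), p = False.
From the singleton clause (¬s), s = False.
From the singleton clause (r), r = True.
Now (¬r) is unsatisfied and unit — conflict.
So every satisfying assignment has t = True.

True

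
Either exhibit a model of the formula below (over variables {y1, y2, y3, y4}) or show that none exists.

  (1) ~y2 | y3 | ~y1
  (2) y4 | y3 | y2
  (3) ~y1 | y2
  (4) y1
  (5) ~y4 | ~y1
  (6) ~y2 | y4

The clause (y1) is unit, so y1 = 1.
The clause (y2) is unit, so y2 = 1.
The clause (y3) is unit, so y3 = 1.
The clause (~y4) is unit, so y4 = 0.
That conflicts with the unit clause (y4).

UNSATISFIABLE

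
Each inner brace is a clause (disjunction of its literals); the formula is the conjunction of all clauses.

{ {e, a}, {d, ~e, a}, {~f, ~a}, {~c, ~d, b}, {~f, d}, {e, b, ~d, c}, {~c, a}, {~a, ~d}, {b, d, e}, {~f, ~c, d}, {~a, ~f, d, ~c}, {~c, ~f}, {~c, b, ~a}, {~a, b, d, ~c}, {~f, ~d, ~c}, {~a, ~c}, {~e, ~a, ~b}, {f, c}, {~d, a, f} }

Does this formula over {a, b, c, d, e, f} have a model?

Satisfiable

Case e = 1:
Case d = 1:
The clause (~a) is unit, so a = 0.
The clause (~c) is unit, so c = 0.
The clause (f) is unit, so f = 1.
Every clause is now satisfied; b is unconstrained.
A satisfying assignment: a ↦ 0, b ↦ 0, c ↦ 0, d ↦ 1, e ↦ 1, f ↦ 1.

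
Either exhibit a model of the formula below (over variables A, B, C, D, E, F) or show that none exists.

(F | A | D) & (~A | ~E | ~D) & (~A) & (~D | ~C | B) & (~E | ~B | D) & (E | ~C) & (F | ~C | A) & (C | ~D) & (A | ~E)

A=0,  B=1,  C=0,  D=0,  E=0,  F=1

From the singleton clause (~A), A = 0.
From the singleton clause (~E), E = 0.
From the singleton clause (~C), C = 0.
From the singleton clause (~D), D = 0.
From the singleton clause (F), F = 1.
Every clause is now satisfied; B is unconstrained.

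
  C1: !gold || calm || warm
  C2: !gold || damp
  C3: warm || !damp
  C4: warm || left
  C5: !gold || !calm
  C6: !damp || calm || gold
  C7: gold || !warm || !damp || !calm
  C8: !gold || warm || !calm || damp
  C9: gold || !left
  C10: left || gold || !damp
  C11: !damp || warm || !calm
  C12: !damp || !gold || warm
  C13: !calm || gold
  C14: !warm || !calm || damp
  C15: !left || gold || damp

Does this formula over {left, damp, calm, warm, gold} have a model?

Try gold = true.
Unit clause (damp) forces damp = true.
Unit clause (warm) forces warm = true.
Unit clause (!calm) forces calm = false.
All clauses hold; left can take either value.
A satisfying assignment: left=false, damp=true, calm=false, warm=true, gold=true.

Yes, satisfiable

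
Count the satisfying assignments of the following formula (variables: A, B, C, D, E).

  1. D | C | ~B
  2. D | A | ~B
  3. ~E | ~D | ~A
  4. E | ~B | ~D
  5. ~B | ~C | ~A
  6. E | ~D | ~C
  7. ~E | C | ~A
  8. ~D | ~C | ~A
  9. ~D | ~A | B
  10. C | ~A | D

11

There are 2^5 = 32 truth assignments over (A, B, C, D, E).
Split on E. With E = 1, the clauses containing E are satisfied and ~E drops from the rest; 7 of the 2^4 = 16 assignments to the other variables satisfy what remains.
With E = 0, by the same count on the reduced clause set, 4 assignments work.
Total: 7 + 4 = 11.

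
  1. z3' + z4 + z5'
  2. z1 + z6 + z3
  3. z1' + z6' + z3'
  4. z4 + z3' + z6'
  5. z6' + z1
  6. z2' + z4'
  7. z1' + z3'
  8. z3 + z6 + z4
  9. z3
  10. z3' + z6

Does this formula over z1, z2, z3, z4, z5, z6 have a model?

Unit clause (z3) forces z3 = 1.
Unit clause (z1') forces z1 = 0.
Unit clause (z6') forces z6 = 0.
But (z6) is also a unit clause — contradiction.
No assignment satisfies every clause.

No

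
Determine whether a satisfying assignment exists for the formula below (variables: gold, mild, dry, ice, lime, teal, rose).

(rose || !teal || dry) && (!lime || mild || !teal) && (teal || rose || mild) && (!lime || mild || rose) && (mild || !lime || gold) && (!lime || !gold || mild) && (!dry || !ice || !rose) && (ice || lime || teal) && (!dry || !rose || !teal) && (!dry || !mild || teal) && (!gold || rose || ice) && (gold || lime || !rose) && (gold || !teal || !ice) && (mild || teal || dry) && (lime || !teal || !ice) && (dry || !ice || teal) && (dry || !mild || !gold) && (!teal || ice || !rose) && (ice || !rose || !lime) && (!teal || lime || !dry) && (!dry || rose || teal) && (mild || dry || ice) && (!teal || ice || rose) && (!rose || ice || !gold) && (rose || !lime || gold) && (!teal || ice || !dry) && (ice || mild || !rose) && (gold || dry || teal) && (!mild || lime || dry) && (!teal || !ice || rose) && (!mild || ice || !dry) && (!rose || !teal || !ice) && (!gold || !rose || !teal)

No

Branch on rose: set rose = true.
Branch on dry: set dry = false.
Branch on gold: set gold = true.
From the singleton clause (!mild), mild = false.
From the singleton clause (!lime), lime = false.
From the singleton clause (teal), teal = true.
Now (!teal) is unsatisfied and unit — conflict.
Undo gold and try gold = false.
From the singleton clause (lime), lime = true.
From the singleton clause (mild), mild = true.
From the singleton clause (ice), ice = true.
From the singleton clause (!teal), teal = false.
Now (teal) is unsatisfied and unit — conflict.
Either choice for gold ends in contradiction.
Undo dry and try dry = true.
From the singleton clause (!ice), ice = false.
From the singleton clause (!teal), teal = false.
From the singleton clause (lime), lime = true.
Now (!lime) is unsatisfied and unit — conflict.
Either choice for dry ends in contradiction.
Undo rose and try rose = false.
Branch on teal: set teal = false.
From the singleton clause (mild), mild = true.
From the singleton clause (!dry), dry = false.
From the singleton clause (!ice), ice = false.
From the singleton clause (lime), lime = true.
From the singleton clause (!gold), gold = false.
Now (gold) is unsatisfied and unit — conflict.
Undo teal and try teal = true.
From the singleton clause (dry), dry = true.
From the singleton clause (lime), lime = true.
From the singleton clause (mild), mild = true.
From the singleton clause (ice), ice = true.
Now (!ice) is unsatisfied and unit — conflict.
Either choice for teal ends in contradiction.
Either choice for rose ends in contradiction.
No assignment satisfies every clause.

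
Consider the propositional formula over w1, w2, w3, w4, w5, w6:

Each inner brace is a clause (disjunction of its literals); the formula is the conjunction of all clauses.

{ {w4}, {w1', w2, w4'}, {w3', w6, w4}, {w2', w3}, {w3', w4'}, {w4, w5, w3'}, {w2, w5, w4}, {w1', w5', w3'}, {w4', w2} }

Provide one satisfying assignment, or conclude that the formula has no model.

From the singleton clause (w4), w4 = 1.
From the singleton clause (w3'), w3 = 0.
From the singleton clause (w2'), w2 = 0.
That conflicts with the unit clause (w2).

UNSATISFIABLE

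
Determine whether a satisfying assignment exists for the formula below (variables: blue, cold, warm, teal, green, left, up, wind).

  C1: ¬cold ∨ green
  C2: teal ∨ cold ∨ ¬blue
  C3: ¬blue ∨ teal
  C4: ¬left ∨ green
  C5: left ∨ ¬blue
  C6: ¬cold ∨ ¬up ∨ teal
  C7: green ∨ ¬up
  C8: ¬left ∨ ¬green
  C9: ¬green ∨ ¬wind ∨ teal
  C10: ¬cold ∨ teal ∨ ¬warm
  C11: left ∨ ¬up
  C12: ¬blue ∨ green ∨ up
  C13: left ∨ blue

Case cold = False:
Case teal = True:
Case left = False:
The clause (¬blue) is unit, so blue = False.
That conflicts with the unit clause (blue).
Backtrack on left: now try left = True.
The clause (green) is unit, so green = True.
That conflicts with the unit clause (¬green).
Both values of left lead to a conflict.
Backtrack on teal: now try teal = False.
The clause (¬blue) is unit, so blue = False.
The clause (left) is unit, so left = True.
The clause (green) is unit, so green = True.
That conflicts with the unit clause (¬green).
Both values of teal lead to a conflict.
Backtrack on cold: now try cold = True.
The clause (green) is unit, so green = True.
The clause (¬left) is unit, so left = False.
The clause (¬blue) is unit, so blue = False.
That conflicts with the unit clause (blue).
Both values of cold lead to a conflict.
No assignment satisfies every clause.

No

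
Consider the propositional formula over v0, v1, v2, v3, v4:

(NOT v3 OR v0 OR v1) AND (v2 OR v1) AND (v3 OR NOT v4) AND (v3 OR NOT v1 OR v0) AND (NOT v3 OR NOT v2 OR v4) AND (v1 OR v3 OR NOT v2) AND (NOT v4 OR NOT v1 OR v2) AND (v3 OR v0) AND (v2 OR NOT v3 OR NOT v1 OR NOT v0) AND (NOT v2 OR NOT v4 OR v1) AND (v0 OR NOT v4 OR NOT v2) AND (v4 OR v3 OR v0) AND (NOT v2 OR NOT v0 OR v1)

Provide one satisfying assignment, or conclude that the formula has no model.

Case v2 = true:
Case v3 = true:
The clause (v4) is unit, so v4 = true.
The clause (v1) is unit, so v1 = true.
The clause (v0) is unit, so v0 = true.
This assignment satisfies each clause.

v0 ↦ true,  v1 ↦ true,  v2 ↦ true,  v3 ↦ true,  v4 ↦ true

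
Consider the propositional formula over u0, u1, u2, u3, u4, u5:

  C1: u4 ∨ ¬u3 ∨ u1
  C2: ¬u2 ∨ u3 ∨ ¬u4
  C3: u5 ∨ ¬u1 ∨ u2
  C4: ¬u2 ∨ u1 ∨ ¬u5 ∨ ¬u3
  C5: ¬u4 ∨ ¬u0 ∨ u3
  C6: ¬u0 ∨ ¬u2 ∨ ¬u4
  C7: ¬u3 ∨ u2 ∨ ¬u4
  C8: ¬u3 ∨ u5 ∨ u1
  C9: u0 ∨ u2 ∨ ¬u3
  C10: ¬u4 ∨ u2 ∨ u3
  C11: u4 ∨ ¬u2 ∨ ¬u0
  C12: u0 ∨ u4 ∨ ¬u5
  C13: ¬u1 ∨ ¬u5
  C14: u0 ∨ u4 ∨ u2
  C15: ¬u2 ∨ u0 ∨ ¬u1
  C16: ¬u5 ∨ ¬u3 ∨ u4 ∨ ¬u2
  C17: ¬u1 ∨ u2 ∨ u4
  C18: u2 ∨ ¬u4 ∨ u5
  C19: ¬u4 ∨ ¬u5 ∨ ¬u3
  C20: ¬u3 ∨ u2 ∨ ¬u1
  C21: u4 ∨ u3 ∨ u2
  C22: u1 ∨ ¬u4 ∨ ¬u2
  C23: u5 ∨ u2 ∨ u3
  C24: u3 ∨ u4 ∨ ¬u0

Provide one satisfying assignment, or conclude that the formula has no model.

Branch on u1: set u1 = False.
Branch on u4: set u4 = False.
Unit clause (¬u3) forces u3 = False.
Unit clause (u2) forces u2 = True.
Unit clause (¬u0) forces u0 = False.
Unit clause (¬u5) forces u5 = False.
Every clause now holds.

u0=False,  u1=False,  u2=True,  u3=False,  u4=False,  u5=False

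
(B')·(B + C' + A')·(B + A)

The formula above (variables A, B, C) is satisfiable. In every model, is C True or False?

Suppose C = 1.
(B') alone gives B = 0.
(A') alone gives A = 0.
But (A) is also a unit clause — contradiction.
So every satisfying assignment has C = False.

False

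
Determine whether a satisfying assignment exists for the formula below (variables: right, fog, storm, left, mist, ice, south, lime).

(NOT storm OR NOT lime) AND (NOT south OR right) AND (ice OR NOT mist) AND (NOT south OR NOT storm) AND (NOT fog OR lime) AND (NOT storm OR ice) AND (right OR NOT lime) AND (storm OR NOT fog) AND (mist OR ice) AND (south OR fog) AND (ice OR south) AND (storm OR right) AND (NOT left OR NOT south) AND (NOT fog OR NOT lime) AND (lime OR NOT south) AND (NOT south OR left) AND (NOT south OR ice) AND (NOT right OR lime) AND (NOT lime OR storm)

No

Case storm = false:
(NOT fog) alone gives fog = false.
(south) alone gives south = true.
(right) alone gives right = true.
(NOT left) alone gives left = false.
That conflicts with the unit clause (left).
So storm must be the other value — set storm = true.
(NOT lime) alone gives lime = false.
(NOT south) alone gives south = false.
(NOT fog) alone gives fog = false.
That conflicts with the unit clause (fog).
Neither storm = true nor storm = false works.
No assignment satisfies every clause.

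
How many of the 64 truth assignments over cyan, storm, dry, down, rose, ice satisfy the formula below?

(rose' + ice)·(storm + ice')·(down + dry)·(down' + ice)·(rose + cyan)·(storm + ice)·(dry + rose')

8

There are 2^6 = 64 truth assignments over (cyan, storm, dry, down, rose, ice).
Split on dry. With dry = 1, the clauses containing dry are satisfied and dry' drops from the rest; 7 of the 2^5 = 32 assignments to the other variables satisfy what remains.
With dry = 0, by the same count on the reduced clause set, 1 assignment works.
Total: 7 + 1 = 8.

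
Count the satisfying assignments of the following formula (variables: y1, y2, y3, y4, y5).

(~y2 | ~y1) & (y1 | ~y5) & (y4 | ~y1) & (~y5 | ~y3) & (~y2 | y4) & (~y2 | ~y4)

There are 2^5 = 32 truth assignments over (y1, y2, y3, y4, y5).
Split on y4. With y4 = 1, the clauses containing y4 are satisfied and ~y4 drops from the rest; 5 of the 2^4 = 16 assignments to the other variables satisfy what remains.
With y4 = 0, by the same count on the reduced clause set, 2 assignments work.
(One model: y1=F, y2=F, y3=F, y4=F, y5=F.)
Total: 5 + 2 = 7.

7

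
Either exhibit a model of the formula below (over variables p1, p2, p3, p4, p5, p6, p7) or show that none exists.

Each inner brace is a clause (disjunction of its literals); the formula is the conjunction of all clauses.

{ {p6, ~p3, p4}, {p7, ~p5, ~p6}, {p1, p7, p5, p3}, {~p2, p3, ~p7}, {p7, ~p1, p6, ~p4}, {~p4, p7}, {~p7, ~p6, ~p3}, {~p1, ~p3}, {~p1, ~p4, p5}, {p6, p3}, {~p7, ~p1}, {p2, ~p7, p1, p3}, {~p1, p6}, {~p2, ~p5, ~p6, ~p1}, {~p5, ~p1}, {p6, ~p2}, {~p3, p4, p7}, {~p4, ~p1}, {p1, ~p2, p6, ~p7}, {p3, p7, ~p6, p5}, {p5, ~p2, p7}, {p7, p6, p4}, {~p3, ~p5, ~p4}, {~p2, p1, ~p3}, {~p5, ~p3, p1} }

p1: 0; p2: 0; p3: 1; p4: 1; p5: 0; p6: 0; p7: 1

Case p4 = 1:
From the singleton clause (p7), p7 = 1.
From the singleton clause (~p1), p1 = 0.
Case p2 = 0:
From the singleton clause (p3), p3 = 1.
From the singleton clause (~p6), p6 = 0.
From the singleton clause (~p5), p5 = 0.
All clauses are satisfied.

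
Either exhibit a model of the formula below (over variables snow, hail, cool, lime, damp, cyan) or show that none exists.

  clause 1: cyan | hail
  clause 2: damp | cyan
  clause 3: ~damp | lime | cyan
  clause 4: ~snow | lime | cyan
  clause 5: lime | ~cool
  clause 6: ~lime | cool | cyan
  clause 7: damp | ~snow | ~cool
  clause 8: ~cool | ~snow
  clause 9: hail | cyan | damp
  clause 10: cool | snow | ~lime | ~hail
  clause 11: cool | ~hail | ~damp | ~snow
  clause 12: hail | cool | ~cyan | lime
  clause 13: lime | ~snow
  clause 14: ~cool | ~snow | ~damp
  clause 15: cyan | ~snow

Branch on cyan: set cyan = 1.
Branch on lime: set lime = 1.
Branch on cool: set cool = 1.
(~snow) alone gives snow = 0.
All clauses hold; hail, damp can take either value.

snow ↦ 0; hail ↦ 1; cool ↦ 1; lime ↦ 1; damp ↦ 0; cyan ↦ 1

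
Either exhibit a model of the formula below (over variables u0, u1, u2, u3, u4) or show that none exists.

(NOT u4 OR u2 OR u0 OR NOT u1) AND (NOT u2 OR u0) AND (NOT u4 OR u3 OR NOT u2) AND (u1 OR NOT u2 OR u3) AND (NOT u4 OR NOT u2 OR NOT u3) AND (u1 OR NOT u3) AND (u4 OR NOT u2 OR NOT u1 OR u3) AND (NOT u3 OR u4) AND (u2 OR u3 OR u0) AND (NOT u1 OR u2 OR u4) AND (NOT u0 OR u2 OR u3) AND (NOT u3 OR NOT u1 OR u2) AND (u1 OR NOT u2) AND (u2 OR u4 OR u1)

Try u2 = false.
Try u1 = true.
From the singleton clause (u4), u4 = true.
From the singleton clause (u0), u0 = true.
From the singleton clause (u3), u3 = true.
Now (NOT u3) is unsatisfied and unit — conflict.
So u1 must be the other value — set u1 = false.
From the singleton clause (NOT u3), u3 = false.
From the singleton clause (u0), u0 = true.
Now (NOT u0) is unsatisfied and unit — conflict.
Neither u1 = true nor u1 = false works.
So u2 must be the other value — set u2 = true.
From the singleton clause (u0), u0 = true.
From the singleton clause (u1), u1 = true.
Try u4 = false.
From the singleton clause (u3), u3 = true.
Now (NOT u3) is unsatisfied and unit — conflict.
So u4 must be the other value — set u4 = true.
From the singleton clause (u3), u3 = true.
Now (NOT u3) is unsatisfied and unit — conflict.
Neither u4 = true nor u4 = false works.
Neither u2 = true nor u2 = false works.

UNSATISFIABLE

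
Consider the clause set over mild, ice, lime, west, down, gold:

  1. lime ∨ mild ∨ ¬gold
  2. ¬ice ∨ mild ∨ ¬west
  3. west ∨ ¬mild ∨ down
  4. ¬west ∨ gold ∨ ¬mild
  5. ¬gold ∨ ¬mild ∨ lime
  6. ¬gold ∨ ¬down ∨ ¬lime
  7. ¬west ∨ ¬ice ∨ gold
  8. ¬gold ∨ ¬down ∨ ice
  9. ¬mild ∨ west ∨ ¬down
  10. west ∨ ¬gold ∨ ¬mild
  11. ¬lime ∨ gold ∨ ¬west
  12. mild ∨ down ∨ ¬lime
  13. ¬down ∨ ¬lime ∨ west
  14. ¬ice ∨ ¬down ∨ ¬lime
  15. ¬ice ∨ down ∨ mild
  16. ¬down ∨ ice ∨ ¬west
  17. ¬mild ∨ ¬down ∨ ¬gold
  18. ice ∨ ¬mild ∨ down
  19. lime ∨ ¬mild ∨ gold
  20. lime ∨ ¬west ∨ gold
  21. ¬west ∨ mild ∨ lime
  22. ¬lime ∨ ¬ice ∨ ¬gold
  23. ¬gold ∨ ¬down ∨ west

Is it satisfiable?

Satisfiable

Try lime = False.
Try mild = False.
The clause (¬gold) is unit, so gold = False.
The clause (¬west) is unit, so west = False.
Try ice = True.
The clause (down) is unit, so down = True.
This assignment satisfies each clause.
A satisfying assignment: mild ↦ False; ice ↦ True; lime ↦ False; west ↦ False; down ↦ True; gold ↦ False.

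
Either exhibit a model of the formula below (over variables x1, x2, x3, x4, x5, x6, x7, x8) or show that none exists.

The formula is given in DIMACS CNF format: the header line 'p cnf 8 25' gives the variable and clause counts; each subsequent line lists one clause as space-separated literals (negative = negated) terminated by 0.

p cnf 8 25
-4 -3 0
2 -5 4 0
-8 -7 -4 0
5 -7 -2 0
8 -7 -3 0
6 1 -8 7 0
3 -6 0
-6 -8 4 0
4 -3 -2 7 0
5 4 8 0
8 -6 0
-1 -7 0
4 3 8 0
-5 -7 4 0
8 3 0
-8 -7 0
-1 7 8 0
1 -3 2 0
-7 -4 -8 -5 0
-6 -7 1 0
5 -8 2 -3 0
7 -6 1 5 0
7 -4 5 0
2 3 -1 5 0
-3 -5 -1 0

x1=True, x2=False, x3=False, x4=True, x5=True, x6=False, x7=False, x8=True

Case x4 = True:
From the singleton clause (¬x3), x3 = False.
From the singleton clause (¬x6), x6 = False.
From the singleton clause (x8), x8 = True.
From the singleton clause (¬x7), x7 = False.
From the singleton clause (x1), x1 = True.
From the singleton clause (x5), x5 = True.
Every clause is now satisfied; x2 is unconstrained.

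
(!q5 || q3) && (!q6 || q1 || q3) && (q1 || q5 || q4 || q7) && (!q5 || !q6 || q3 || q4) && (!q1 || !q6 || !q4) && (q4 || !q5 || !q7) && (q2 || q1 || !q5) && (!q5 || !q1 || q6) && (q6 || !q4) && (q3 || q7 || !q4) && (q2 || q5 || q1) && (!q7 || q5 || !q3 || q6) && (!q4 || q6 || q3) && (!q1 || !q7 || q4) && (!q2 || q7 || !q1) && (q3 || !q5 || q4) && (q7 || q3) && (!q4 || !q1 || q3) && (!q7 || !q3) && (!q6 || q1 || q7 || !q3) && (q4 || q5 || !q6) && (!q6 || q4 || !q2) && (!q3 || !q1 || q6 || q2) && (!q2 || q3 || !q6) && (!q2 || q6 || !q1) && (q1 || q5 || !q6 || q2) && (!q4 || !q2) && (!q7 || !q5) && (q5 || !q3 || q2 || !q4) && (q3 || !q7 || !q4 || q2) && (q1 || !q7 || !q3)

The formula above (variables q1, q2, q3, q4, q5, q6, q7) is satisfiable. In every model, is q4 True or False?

False

Suppose q4 = true.
The clause (q6) is unit, so q6 = true.
The clause (!q1) is unit, so q1 = false.
The clause (q3) is unit, so q3 = true.
The clause (!q7) is unit, so q7 = false.
Now (q7) is unsatisfied and unit — conflict.
So every satisfying assignment has q4 = False.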